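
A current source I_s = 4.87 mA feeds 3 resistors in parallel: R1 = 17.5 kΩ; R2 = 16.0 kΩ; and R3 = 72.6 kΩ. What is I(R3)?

I ≈ 0.503 mA

Total conductance ΣG = 1/17.5 + 1/16.0 + 1/72.6 = 0.1334 (units of 1/kΩ).
R3 takes the fraction G_k/ΣG = 0.01377/0.1334 = 0.1032, so I = 4.87 × 0.1032 = 0.5028 mA.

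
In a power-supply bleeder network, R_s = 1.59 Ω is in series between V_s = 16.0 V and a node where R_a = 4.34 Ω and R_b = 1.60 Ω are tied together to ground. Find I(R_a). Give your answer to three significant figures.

Equivalent of the parallel group: R_p = 1.169 Ω.
V_A by voltage divider: V_A = 16.0 × 1.169/(1.59 + 1.169) = 6.779 V.
I(R_a) = V_A / R_a = 6.779/4.34 = 1.562 A.

I ≈ 1.56 A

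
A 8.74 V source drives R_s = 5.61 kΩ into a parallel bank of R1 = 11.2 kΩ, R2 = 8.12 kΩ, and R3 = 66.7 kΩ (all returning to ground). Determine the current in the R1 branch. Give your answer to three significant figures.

Combine the parallel branches: R_p = (1/11.2 + 1/8.12 + 1/66.7)⁻¹ = 4.397 kΩ.
Node voltage V_A = V_CC · R_p/(R_s + R_p) = 8.74 × 0.4394 = 3.840 V.
I(R1) = V_A / R1 = 3.840/11.2 = 0.3429 mA.
(Check via current divider: I_total = 0.8734 mA; share G_k/ΣG = 0.3926 → same result.)

I ≈ 0.343 mA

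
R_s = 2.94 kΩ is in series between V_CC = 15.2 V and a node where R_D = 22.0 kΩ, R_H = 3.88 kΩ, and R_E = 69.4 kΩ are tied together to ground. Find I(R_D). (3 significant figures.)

I ≈ 0.357 mA

Equivalent of the parallel group: R_p = 3.149 kΩ.
V_A by voltage divider: V_A = 15.2 × 3.149/(2.94 + 3.149) = 7.860 V.
Branch current I = V_A/R_D = 7.860/22.0 = 0.3573 mA.
(Equivalently: I_total = 2.496 mA, then current-divider fraction G_k/ΣG = 0.1431.)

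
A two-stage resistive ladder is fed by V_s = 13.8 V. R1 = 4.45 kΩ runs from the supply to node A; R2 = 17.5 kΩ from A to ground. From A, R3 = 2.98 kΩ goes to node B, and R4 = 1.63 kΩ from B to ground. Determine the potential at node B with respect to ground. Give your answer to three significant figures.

V_B ≈ 2.20 V

Node A sees R2 in parallel with the series input of stage 2, R3 + R4 = 4.610 kΩ.
Effective lower resistance at A: R2 ‖ 4.610 = 3.649 kΩ.
First divider: V_A = V_s · 3.649/(4.45 + 3.649) = 6.217 V.
Then the unloaded second divider: V_B = V_A × R4/(R3+R4) = 6.217 × 0.3536 = 2.198 V.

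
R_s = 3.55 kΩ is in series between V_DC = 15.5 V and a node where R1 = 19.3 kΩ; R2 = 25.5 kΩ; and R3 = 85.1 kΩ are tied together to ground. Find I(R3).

I ≈ 0.133 mA

Equivalent of the parallel group: R_p = 9.730 kΩ.
Node voltage V_A = V_DC · R_p/(R_s + R_p) = 15.5 × 0.7327 = 11.36 V.
Branch current I = V_A/R3 = 11.36/85.1 = 0.1334 mA.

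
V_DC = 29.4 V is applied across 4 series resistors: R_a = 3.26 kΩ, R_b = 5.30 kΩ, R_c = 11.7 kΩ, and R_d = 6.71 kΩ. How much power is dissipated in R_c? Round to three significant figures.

P ≈ 13.9 mW

Series current I = V_DC/ΣR = 29.4/26.97 = 1.090 mA.
V(R_c) = I·R = 12.75 V; P = V·I = 12.75 × 1.090 = 13.90 mW.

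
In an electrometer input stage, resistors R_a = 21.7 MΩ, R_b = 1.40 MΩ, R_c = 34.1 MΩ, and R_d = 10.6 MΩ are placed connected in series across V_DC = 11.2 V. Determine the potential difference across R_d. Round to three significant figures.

Series total: ΣR = 21.7 + 1.40 + 34.1 + 10.6 = 67.80 MΩ.
V = V_DC · R/ΣR = 11.2 × 0.1563 = 1.751 V.

V ≈ 1.75 V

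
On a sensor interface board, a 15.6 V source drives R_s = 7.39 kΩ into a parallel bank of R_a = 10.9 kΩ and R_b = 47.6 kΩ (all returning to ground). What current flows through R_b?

I ≈ 0.179 mA

Parallel bank: R_p = 1/(1/10.9 + 1/47.6) = 8.869 kΩ.
V_A by voltage divider: V_A = 15.6 × 8.869/(7.39 + 8.869) = 8.510 V.
I(R_b) = V_A / R_b = 8.510/47.6 = 0.1788 mA.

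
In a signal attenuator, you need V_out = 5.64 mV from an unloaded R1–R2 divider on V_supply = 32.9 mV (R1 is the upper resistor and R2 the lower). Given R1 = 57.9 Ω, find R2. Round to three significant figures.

The divider ratio is R2/(R1+R2) = 5.64/32.9 = 0.1714.
So R2 = R1 · V_out/(V_supply − V_out) = 57.9 × 5.64/(32.9 − 5.64) = 57.9 × 0.2069 = 11.98 Ω.

R2 ≈ 12.0 Ω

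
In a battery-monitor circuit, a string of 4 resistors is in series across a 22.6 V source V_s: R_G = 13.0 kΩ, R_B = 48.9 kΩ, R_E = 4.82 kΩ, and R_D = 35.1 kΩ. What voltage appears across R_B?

V ≈ 10.9 V

ΣR = 13.0 + 48.9 + 4.82 + 35.1 = 101.8 kΩ.
V = V_s · R/ΣR = 22.6 × 0.4803 = 10.85 V.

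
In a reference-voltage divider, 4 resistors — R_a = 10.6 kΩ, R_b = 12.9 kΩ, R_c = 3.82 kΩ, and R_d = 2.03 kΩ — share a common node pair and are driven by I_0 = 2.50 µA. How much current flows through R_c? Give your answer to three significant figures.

Conductances: ΣG = 1/10.6 + 1/12.9 + 1/3.82 + 1/2.03 = 0.9262 (1/kΩ).
R_c takes the fraction G_k/ΣG = 0.2618/0.9262 = 0.2826, so I = 2.50 × 0.2826 = 0.7066 µA.

I ≈ 0.707 µA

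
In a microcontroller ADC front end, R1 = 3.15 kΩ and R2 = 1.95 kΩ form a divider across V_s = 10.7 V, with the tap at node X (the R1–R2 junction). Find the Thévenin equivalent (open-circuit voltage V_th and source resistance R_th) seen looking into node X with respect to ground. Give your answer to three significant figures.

With X open, the divider is unloaded: V_th = 10.7 × 1.95/5.100 = 4.091 V.
With V_s suppressed (replaced by a short), R_th = R1 ‖ R2 = (3.150 × 1.95)/(3.150 + 1.95) = 1.204 kΩ.

V_th ≈ 4.09 V, R_th ≈ 1.20 kΩ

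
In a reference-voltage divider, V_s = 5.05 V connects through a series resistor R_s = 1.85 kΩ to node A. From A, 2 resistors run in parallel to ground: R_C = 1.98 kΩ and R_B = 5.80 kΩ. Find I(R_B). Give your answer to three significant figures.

Parallel bank: R_p = 1/(1/1.98 + 1/5.80) = 1.476 kΩ.
Node voltage V_A = V_s · R_p/(R_s + R_p) = 5.05 × 0.4438 = 2.241 V.
Branch current I = V_A/R_B = 2.241/5.80 = 0.3864 mA.
(Equivalently: I_total = 1.518 mA, then current-divider fraction G_k/ΣG = 0.2545.)

I ≈ 0.386 mA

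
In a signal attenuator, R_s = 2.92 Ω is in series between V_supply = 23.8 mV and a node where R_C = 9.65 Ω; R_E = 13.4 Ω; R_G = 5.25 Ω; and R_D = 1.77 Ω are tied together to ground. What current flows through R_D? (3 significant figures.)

Equivalent of the parallel group: R_p = 1.071 Ω.
V_A by voltage divider: V_A = 23.8 × 1.071/(2.92 + 1.071) = 6.387 mV.
I(R_D) = V_A / R_D = 6.387/1.77 = 3.608 mA.

I ≈ 3.61 mA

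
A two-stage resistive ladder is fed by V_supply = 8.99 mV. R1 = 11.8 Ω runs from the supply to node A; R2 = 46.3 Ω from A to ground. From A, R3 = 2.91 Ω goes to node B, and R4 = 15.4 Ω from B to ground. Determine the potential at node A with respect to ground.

The second stage (R3 + R4 = 18.31 Ω) loads node A in parallel with R2.
R2 ‖ (R3+R4) = 13.12 Ω.
First divider: V_A = V_supply · 13.12/(11.8 + 13.12) = 4.733 mV.

V_A ≈ 4.73 mV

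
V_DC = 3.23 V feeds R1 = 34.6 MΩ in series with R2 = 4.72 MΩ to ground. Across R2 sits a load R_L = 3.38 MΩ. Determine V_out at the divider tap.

V_out ≈ 0.174 V

The load sits in parallel with R2, giving an effective lower resistance R2' = R2·R_L/(R2+R_L) = 1.970 MΩ.
Then V_out = V_DC · R2'/(R1 + R2') = 3.23 × 1.970/36.57 = 0.1740 V.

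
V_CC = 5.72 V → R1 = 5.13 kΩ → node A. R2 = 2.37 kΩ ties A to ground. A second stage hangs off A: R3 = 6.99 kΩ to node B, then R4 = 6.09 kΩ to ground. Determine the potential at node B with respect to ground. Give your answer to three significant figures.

The second stage (R3 + R4 = 13.08 kΩ) loads node A in parallel with R2.
Effective lower resistance at A: R2 ‖ 13.08 = 2.006 kΩ.
V_A = 5.72 × 2.006/(5.13 + 2.006) = 1.608 V.
Then the unloaded second divider: V_B = V_A × R4/(R3+R4) = 1.608 × 0.4656 = 0.7488 V.

V_B ≈ 0.749 V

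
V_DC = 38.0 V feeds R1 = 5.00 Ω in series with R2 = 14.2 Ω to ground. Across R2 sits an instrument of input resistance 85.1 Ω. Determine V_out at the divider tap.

The load sits in parallel with R2, giving an effective lower resistance R2' = R2·R_L/(R2+R_L) = 12.17 Ω.
Now apply the divider: V_out = 38.0 × 0.7088 = 26.93 V.

V_out ≈ 26.9 V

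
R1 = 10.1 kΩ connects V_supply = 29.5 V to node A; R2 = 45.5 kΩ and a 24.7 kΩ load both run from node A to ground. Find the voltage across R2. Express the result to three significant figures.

First combine the lower leg with the load: R2 ‖ R_L = 16.01 kΩ.
Voltage divider with the loaded lower leg: V_out = 29.5 × 16.01/(10.1 + 16.01) = 29.5 × 0.6132 = 18.09 V.
(Unloaded it would be 24.1 V; the load pulls it down.)

V_out ≈ 18.1 V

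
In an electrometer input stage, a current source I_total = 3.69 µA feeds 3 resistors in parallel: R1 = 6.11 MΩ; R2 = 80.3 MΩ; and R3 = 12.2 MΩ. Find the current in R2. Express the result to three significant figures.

I ≈ 0.178 µA

Conductances: ΣG = 1/6.11 + 1/80.3 + 1/12.2 = 0.2581 (1/MΩ).
By the current-divider rule, I = I_total · G_k/ΣG = 3.69 × 0.04825 = 0.1781 µA.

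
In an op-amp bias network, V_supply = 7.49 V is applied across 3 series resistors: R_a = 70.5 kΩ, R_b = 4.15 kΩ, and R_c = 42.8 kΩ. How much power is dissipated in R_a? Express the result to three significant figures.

The common current is I = 7.49/117.5 = 0.06377 mA.
P(R_a) = I²·R_a = (0.06377)² × 70.5 = 0.2867 mW.

P ≈ 0.287 mW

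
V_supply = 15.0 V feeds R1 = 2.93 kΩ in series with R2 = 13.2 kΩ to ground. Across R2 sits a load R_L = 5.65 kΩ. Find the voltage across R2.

V_out ≈ 8.62 V

R2 ‖ R_L = (13.2 × 5.65)/(13.2 + 5.65) = 3.956 kΩ.
Voltage divider with the loaded lower leg: V_out = 15.0 × 3.956/(2.93 + 3.956) = 15.0 × 0.5745 = 8.618 V.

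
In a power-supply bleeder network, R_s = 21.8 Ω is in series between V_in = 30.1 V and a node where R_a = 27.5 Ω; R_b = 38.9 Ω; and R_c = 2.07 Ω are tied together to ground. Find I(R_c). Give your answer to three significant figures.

Parallel bank: R_p = 1/(1/27.5 + 1/38.9 + 1/2.07) = 1.834 Ω.
Node voltage V_A = V_in · R_p/(R_s + R_p) = 30.1 × 0.07761 = 2.336 V.
Branch current I = V_A/R_c = 2.336/2.07 = 1.129 A.

I ≈ 1.13 A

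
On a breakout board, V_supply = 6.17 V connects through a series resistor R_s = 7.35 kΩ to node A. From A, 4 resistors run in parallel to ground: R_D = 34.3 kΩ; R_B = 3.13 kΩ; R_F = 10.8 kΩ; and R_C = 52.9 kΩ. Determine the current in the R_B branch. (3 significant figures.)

Parallel bank: R_p = 1/(1/34.3 + 1/3.13 + 1/10.8 + 1/52.9) = 2.173 kΩ.
Node voltage V_A = V_supply · R_p/(R_s + R_p) = 6.17 × 0.2282 = 1.408 V.
I(R_B) = V_A / R_B = 1.408/3.13 = 0.4498 mA.

I ≈ 0.450 mA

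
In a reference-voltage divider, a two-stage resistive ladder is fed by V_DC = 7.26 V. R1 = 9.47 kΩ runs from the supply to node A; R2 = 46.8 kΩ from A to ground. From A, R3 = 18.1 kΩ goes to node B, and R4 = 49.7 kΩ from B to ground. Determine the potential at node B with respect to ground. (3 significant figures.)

V_B ≈ 3.97 V

Node A sees R2 in parallel with the series input of stage 2, R3 + R4 = 67.80 kΩ.
Effective lower resistance at A: R2 ‖ 67.80 = 27.69 kΩ.
First divider: V_A = V_DC · 27.69/(9.47 + 27.69) = 5.410 V.
V_B = V_A × 0.7330 = 3.966 V.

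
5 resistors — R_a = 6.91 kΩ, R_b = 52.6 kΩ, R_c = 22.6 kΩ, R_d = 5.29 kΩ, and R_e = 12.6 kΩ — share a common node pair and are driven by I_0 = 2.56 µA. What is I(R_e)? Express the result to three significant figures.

I ≈ 0.426 µA

ΣG = 1/6.91 + 1/52.6 + 1/22.6 + 1/5.29 + 1/12.6 = 0.4764.
R_e takes the fraction G_k/ΣG = 0.07937/0.4764 = 0.1666, so I = 2.56 × 0.1666 = 0.4265 µA.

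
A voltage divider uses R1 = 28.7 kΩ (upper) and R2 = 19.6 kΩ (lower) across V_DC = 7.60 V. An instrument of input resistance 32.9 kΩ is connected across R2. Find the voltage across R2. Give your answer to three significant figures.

V_out ≈ 2.28 V

First combine the lower leg with the load: R2 ‖ R_L = 12.28 kΩ.
Then V_out = V_DC · R2'/(R1 + R2') = 7.60 × 12.28/40.98 = 2.278 V.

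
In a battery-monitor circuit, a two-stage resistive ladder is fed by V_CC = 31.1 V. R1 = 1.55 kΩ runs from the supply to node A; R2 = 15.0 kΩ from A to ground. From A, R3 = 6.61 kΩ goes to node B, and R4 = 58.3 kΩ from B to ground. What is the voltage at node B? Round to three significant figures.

Node A sees R2 in parallel with the series input of stage 2, R3 + R4 = 64.91 kΩ.
Effective lower resistance at A: R2 ‖ 64.91 = 12.18 kΩ.
So V_A = 31.1 × 0.8871 = 27.59 V.
Then the unloaded second divider: V_B = V_A × R4/(R3+R4) = 27.59 × 0.8982 = 24.78 V.

V_B ≈ 24.8 V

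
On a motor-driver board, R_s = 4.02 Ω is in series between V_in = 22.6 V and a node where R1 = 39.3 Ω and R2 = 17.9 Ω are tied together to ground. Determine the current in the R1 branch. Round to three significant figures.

I ≈ 0.433 A

Parallel bank: R_p = 1/(1/39.3 + 1/17.9) = 12.30 Ω.
V_A by voltage divider: V_A = 22.6 × 12.30/(4.02 + 12.30) = 17.03 V.
I(R1) = V_A / R1 = 17.03/39.3 = 0.4334 A.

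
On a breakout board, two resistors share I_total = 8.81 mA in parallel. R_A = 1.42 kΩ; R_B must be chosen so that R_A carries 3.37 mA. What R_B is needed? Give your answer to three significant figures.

In a two-way split, I_A/I_total = R_B/(R_A + R_B).
With f = 0.3825, R_B = R_A · f/(1−f) = 1.42 × 0.6195 = 0.8797 kΩ.

R_B ≈ 0.880 kΩ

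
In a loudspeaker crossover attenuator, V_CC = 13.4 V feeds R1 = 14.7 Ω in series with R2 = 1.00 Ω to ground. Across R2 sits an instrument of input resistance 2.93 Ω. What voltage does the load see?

The load sits in parallel with R2, giving an effective lower resistance R2' = R2·R_L/(R2+R_L) = 0.7455 Ω.
Now apply the divider: V_out = 13.4 × 0.04827 = 0.6468 V.

V_out ≈ 0.647 V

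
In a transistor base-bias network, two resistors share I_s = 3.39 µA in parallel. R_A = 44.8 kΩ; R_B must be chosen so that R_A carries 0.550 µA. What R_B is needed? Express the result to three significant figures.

R_B ≈ 8.68 kΩ

Two-branch current divider: I_A = I_s · R_B/(R_A + R_B).
0.550/3.39 = R_B/(R_A + R_B) → R_B = R_A · (0.1622)/(1 − 0.1622) = 44.8 × 0.1937 = 8.676 kΩ.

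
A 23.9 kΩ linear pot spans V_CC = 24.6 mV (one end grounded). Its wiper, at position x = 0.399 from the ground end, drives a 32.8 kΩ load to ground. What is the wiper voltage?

V_out ≈ 8.36 mV

The pot divides into 14.36 kΩ above the wiper and 9.536 kΩ below.
(x·R_p) ‖ R_L = 7.388 kΩ.
Loaded-divider output: V_out = 24.6 × 0.3397 = 8.355 mV.
(Unloaded: V_out = x·V_CC = 9.82 mV.)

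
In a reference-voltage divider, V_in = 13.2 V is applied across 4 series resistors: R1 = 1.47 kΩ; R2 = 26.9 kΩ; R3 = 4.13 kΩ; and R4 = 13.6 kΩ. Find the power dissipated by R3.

The common current is I = 13.2/46.10 = 0.2863 mA.
P(R3) = I²·R3 = (0.2863)² × 4.13 = 0.3386 mW.

P ≈ 0.339 mW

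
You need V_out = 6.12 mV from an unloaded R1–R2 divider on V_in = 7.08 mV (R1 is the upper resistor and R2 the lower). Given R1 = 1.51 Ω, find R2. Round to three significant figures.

R2 ≈ 9.63 Ω

V_out/V_in = R2/(R1+R2) = 0.8644.
So R2 = R1 · V_out/(V_in − V_out) = 1.51 × 6.12/(7.08 − 6.12) = 1.51 × 6.375 = 9.626 Ω.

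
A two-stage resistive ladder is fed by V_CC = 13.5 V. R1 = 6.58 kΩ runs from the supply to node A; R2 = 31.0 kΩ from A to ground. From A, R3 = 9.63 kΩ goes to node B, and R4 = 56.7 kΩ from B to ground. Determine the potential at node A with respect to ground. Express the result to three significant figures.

V_A ≈ 10.3 V

The second stage (R3 + R4 = 66.33 kΩ) loads node A in parallel with R2.
Effective lower resistance at A: R2 ‖ 66.33 = 21.13 kΩ.
So V_A = 13.5 × 0.7625 = 10.29 V.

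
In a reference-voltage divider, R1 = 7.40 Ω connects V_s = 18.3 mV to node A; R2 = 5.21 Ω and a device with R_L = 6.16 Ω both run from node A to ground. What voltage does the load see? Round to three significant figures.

The load sits in parallel with R2, giving an effective lower resistance R2' = R2·R_L/(R2+R_L) = 2.823 Ω.
Now apply the divider: V_out = 18.3 × 0.2761 = 5.053 mV.

V_out ≈ 5.05 mV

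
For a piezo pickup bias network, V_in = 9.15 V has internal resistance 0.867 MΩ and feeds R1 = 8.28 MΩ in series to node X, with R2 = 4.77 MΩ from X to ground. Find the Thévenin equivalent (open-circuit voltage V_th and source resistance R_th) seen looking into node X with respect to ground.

R1' = 0.867 + 8.28 = 9.147 MΩ (source resistance + R1).
With X open, the divider is unloaded: V_th = 9.15 × 4.77/13.92 = 3.136 V.
Looking into X with the source shorted: R_th = R1'·R2/(R1'+R2) = 9.147 × 4.77/13.92 = 3.135 MΩ.

V_th ≈ 3.14 V, R_th ≈ 3.14 MΩ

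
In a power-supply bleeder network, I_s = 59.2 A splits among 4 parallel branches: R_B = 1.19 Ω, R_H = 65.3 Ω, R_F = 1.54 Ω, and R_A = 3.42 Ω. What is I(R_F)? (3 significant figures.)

I ≈ 21.4 A

Total conductance ΣG = 1/1.19 + 1/65.3 + 1/1.54 + 1/3.42 = 1.797 (units of 1/Ω).
Current divider: I(R_F) = I_s · G_k/ΣG = 59.2 × (0.6494/1.797) = 59.2 × 0.3613 = 21.39 A.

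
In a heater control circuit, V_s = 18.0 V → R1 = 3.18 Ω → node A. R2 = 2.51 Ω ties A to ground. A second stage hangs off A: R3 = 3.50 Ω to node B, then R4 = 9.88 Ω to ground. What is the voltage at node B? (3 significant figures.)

V_B ≈ 5.31 V

Looking into the second stage from A: R3 + R4 = 13.38 Ω appears in parallel with R2.
R2 ‖ (R3+R4) = 2.114 Ω.
So V_A = 18.0 × 0.3993 = 7.187 V.
Stage 2 is unloaded, so V_B = V_A · R4/(R3+R4) = 7.187 × 9.88/13.38 = 5.307 V.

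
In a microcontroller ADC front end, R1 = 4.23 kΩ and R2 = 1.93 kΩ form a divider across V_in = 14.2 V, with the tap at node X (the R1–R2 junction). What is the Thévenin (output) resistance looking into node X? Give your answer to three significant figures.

Zeroing V_in shorts the top of R1 to ground, so R_th = R1 ‖ R2 = 1.325 kΩ.

R_th ≈ 1.33 kΩ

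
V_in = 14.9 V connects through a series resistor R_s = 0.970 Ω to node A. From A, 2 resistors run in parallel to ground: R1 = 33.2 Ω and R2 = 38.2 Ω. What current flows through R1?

Combine the parallel branches: R_p = (1/33.2 + 1/38.2)⁻¹ = 17.76 Ω.
V_A = 14.9 × 17.76/18.73 = 14.13 V.
Branch current I = V_A/R1 = 14.13/33.2 = 0.4256 A.
(Equivalently: I_total = 0.7954 A, then current-divider fraction G_k/ΣG = 0.5350.)

I ≈ 0.426 A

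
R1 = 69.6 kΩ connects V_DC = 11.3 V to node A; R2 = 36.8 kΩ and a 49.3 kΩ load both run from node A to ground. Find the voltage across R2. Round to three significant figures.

First combine the lower leg with the load: R2 ‖ R_L = 21.07 kΩ.
Then V_out = V_DC · R2'/(R1 + R2') = 11.3 × 21.07/90.67 = 2.626 V.

V_out ≈ 2.63 V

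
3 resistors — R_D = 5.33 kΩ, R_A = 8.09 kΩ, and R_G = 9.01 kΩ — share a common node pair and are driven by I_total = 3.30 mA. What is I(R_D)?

I ≈ 1.47 mA

Conductances: ΣG = 1/5.33 + 1/8.09 + 1/9.01 = 0.4222 (1/kΩ).
R_D takes the fraction G_k/ΣG = 0.1876/0.4222 = 0.4444, so I = 3.30 × 0.4444 = 1.466 mA.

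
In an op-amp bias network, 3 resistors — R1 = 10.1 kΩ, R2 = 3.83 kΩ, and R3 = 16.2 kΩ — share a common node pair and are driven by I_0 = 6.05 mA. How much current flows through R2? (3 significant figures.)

I ≈ 3.74 mA

Total conductance ΣG = 1/10.1 + 1/3.83 + 1/16.2 = 0.4218 (units of 1/kΩ).
R2 takes the fraction G_k/ΣG = 0.2611/0.4218 = 0.6190, so I = 6.05 × 0.6190 = 3.745 mA.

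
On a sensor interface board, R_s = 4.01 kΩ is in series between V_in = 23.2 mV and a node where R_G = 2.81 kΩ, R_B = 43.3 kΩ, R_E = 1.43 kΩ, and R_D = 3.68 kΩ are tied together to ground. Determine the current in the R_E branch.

Parallel bank: R_p = 1/(1/2.81 + 1/43.3 + 1/1.43 + 1/3.68) = 0.7407 kΩ.
V_A by voltage divider: V_A = 23.2 × 0.7407/(4.01 + 0.7407) = 3.617 mV.
Branch current I = V_A/R_E = 3.617/1.43 = 2.530 µA.
(Check via current divider: I_total = 4.883 µA; share G_k/ΣG = 0.5180 → same result.)

I ≈ 2.53 µA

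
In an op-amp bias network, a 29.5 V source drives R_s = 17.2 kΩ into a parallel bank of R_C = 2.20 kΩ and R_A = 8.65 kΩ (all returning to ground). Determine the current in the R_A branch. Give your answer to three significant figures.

I ≈ 0.316 mA

Equivalent of the parallel group: R_p = 1.754 kΩ.
V_A by voltage divider: V_A = 29.5 × 1.754/(17.2 + 1.754) = 2.730 V.
Branch current I = V_A/R_A = 2.730/8.65 = 0.3156 mA.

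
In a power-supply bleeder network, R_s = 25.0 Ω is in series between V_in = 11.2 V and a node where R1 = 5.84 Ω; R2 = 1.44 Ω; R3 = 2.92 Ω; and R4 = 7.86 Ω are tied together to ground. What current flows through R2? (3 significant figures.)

Parallel bank: R_p = 1/(1/5.84 + 1/1.44 + 1/2.92 + 1/7.86) = 0.7489 Ω.
V_A by voltage divider: V_A = 11.2 × 0.7489/(25.0 + 0.7489) = 0.3257 V.
I(R2) = V_A / R2 = 0.3257/1.44 = 0.2262 A.
(Check via current divider: I_total = 0.4350 A; share G_k/ΣG = 0.5200 → same result.)

I ≈ 0.226 A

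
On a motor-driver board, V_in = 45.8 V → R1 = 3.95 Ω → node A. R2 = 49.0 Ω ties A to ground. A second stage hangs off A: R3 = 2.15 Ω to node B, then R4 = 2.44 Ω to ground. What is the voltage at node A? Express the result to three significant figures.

V_A ≈ 23.6 V

The second stage (R3 + R4 = 4.590 Ω) loads node A in parallel with R2.
R2 ‖ (R3+R4) = 4.197 Ω.
So V_A = 45.8 × 0.5152 = 23.59 V.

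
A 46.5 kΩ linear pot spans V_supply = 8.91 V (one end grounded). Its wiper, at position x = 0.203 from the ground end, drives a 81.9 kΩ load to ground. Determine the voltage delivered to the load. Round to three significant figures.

Lower segment x·R_p = 9.440 kΩ; upper segment (1−x)·R_p = 37.06 kΩ.
R_L loads the lower segment: effective lower R = 8.464 kΩ.
V_out = 8.91 × 8.464/(37.06 + 8.464) = 1.657 V.

V_out ≈ 1.66 V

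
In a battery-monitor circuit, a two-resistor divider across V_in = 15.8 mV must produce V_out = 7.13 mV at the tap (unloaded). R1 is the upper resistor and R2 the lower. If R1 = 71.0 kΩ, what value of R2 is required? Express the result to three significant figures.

R2 ≈ 58.4 kΩ

The divider ratio is R2/(R1+R2) = 7.13/15.8 = 0.4513.
Rearranging, R2 = R1·k/(1−k) = 71.0 × 0.8224 = 58.39 kΩ.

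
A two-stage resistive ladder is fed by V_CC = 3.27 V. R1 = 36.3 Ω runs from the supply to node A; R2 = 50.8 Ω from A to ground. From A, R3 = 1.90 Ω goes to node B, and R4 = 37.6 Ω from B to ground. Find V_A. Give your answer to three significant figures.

Looking into the second stage from A: R3 + R4 = 39.50 Ω appears in parallel with R2.
R2 ‖ (R3+R4) = 22.22 Ω.
V_A = 3.27 × 22.22/(36.3 + 22.22) = 1.242 V.

V_A ≈ 1.24 V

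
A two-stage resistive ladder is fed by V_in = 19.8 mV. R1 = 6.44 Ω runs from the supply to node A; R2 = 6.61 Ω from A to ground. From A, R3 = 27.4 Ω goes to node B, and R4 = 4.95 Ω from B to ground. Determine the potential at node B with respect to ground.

Looking into the second stage from A: R3 + R4 = 32.35 Ω appears in parallel with R2.
Effective lower resistance at A: R2 ‖ 32.35 = 5.489 Ω.
First divider: V_A = V_in · 5.489/(6.44 + 5.489) = 9.110 mV.
Stage 2 is unloaded, so V_B = V_A · R4/(R3+R4) = 9.110 × 4.95/32.35 = 1.394 mV.

V_B ≈ 1.39 mV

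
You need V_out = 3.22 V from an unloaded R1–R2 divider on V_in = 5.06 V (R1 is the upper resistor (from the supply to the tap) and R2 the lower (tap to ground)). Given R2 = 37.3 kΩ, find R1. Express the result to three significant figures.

R1 ≈ 21.3 kΩ

The divider ratio is R2/(R1+R2) = 3.22/5.06 = 0.6364.
So R1 = R2 · (V_in/V_out − 1) = 37.3 × (5.06/3.22 − 1) = 37.3 × 0.5714 = 21.31 kΩ.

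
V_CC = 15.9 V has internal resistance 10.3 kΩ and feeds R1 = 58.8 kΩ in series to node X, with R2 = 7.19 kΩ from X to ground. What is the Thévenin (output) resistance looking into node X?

R_th ≈ 6.51 kΩ

R1' = 10.3 + 58.8 = 69.10 kΩ (source resistance + R1).
With V_CC suppressed (replaced by a short), R_th = R1' ‖ R2 = (69.10 × 7.19)/(69.10 + 7.19) = 6.512 kΩ.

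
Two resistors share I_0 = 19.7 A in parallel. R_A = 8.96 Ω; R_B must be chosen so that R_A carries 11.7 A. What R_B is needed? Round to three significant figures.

R_B ≈ 13.1 Ω

Two-branch current divider: I_A = I_0 · R_B/(R_A + R_B).
With f = 0.5939, R_B = R_A · f/(1−f) = 8.96 × 1.463 = 13.10 Ω.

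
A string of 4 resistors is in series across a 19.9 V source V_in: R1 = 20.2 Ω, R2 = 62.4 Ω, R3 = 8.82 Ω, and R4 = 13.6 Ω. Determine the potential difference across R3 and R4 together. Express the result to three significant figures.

V ≈ 4.25 V

Series total: ΣR = 20.2 + 62.4 + 8.82 + 13.6 = 105.0 Ω.
R_{R3..R4} = 8.82 + 13.6 = 22.42 Ω.
By the voltage-divider rule, V = 19.9 × 22.42/105.0 = 4.248 V.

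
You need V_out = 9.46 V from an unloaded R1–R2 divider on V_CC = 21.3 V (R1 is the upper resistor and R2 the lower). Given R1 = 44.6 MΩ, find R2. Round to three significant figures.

R2 ≈ 35.6 MΩ

The divider ratio is R2/(R1+R2) = 9.46/21.3 = 0.4441.
R2 = R1 · 0.4441/(1 − 0.4441) = 35.63 MΩ.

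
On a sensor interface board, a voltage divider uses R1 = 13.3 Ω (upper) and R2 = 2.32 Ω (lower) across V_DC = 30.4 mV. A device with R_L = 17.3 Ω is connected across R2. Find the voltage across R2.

First combine the lower leg with the load: R2 ‖ R_L = 2.046 Ω.
Voltage divider with the loaded lower leg: V_out = 30.4 × 2.046/(13.3 + 2.046) = 30.4 × 0.1333 = 4.052 mV.

V_out ≈ 4.05 mV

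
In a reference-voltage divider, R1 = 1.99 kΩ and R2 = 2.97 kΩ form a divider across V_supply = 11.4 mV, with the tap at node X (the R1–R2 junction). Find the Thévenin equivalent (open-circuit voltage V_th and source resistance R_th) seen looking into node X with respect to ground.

V_th ≈ 6.83 mV, R_th ≈ 1.19 kΩ

Open-circuit (no load on X): V_th = V_supply · R2/(R1 + R2) = 11.4 × 2.97/(1.990 + 2.97) = 6.826 mV.
Looking into X with the source shorted: R_th = R1·R2/(R1+R2) = 1.990 × 2.97/4.960 = 1.192 kΩ.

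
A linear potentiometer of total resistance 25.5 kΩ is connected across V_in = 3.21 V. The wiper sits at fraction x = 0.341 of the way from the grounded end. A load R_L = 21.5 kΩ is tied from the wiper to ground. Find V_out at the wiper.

Lower segment x·R_p = 8.696 kΩ; upper segment (1−x)·R_p = 16.80 kΩ.
(x·R_p) ‖ R_L = 6.191 kΩ.
V_out = 3.21 × 6.191/(16.80 + 6.191) = 0.8643 V.
(Unloaded: V_out = x·V_in = 1.09 V.)

V_out ≈ 0.864 V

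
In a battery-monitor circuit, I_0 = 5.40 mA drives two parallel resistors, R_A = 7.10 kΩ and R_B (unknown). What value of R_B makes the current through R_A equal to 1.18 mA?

The fraction through R_A equals R_B/(R_A+R_B).
With f = 0.2185, R_B = R_A · f/(1−f) = 7.10 × 0.2796 = 1.985 kΩ.

R_B ≈ 1.99 kΩ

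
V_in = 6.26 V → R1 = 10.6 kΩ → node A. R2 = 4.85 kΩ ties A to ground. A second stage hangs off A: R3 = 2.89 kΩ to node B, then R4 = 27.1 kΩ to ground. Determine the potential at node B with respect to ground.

V_B ≈ 1.60 V

The second stage (R3 + R4 = 29.99 kΩ) loads node A in parallel with R2.
R2 ‖ (R3+R4) = 4.175 kΩ.
First divider: V_A = V_in · 4.175/(10.6 + 4.175) = 1.769 V.
Stage 2 is unloaded, so V_B = V_A · R4/(R3+R4) = 1.769 × 27.1/29.99 = 1.598 V.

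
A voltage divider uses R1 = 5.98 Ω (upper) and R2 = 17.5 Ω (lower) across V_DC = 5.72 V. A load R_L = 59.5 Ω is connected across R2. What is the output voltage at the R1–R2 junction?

V_out ≈ 3.97 V

The load sits in parallel with R2, giving an effective lower resistance R2' = R2·R_L/(R2+R_L) = 13.52 Ω.
Then V_out = V_DC · R2'/(R1 + R2') = 5.72 × 13.52/19.50 = 3.966 V.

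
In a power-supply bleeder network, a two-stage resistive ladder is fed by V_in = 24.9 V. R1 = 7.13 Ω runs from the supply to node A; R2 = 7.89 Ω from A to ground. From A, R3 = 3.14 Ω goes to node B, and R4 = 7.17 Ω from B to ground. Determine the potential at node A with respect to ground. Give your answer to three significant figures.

V_A ≈ 9.59 V

Node A sees R2 in parallel with the series input of stage 2, R3 + R4 = 10.31 Ω.
Effective lower resistance at A: R2 ‖ 10.31 = 4.470 Ω.
V_A = 24.9 × 4.470/(7.13 + 4.470) = 9.594 V.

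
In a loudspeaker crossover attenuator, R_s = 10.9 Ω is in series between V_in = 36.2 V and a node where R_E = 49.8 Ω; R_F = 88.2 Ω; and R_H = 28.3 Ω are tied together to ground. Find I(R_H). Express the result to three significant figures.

Combine the parallel branches: R_p = (1/49.8 + 1/88.2 + 1/28.3)⁻¹ = 14.98 Ω.
Node voltage V_A = V_in · R_p/(R_s + R_p) = 36.2 × 0.5788 = 20.95 V.
Branch current I = V_A/R_H = 20.95/28.3 = 0.7404 A.

I ≈ 0.740 A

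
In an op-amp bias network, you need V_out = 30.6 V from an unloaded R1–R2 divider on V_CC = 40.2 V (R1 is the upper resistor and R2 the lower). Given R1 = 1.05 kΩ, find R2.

R2 ≈ 3.35 kΩ

Required fraction k = V_out/V_CC = 0.7612.
R2 = R1 · 0.7612/(1 − 0.7612) = 3.347 kΩ.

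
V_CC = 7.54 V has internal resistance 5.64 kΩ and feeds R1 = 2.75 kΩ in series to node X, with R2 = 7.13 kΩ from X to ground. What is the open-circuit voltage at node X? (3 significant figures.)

R1' = 5.64 + 2.75 = 8.390 kΩ (source resistance + R1).
V_th is the unloaded tap voltage: V_CC · R2/(R1'+R2) = 7.54 × 0.4594 = 3.464 V.

V_th ≈ 3.46 V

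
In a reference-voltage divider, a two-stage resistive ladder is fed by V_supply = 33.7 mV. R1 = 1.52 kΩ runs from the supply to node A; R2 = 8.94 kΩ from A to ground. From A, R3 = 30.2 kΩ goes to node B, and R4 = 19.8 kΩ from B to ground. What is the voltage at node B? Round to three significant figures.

The second stage (R3 + R4 = 50.00 kΩ) loads node A in parallel with R2.
Effective lower resistance at A: R2 ‖ 50.00 = 7.584 kΩ.
So V_A = 33.7 × 0.8330 = 28.07 mV.
Then the unloaded second divider: V_B = V_A × R4/(R3+R4) = 28.07 × 0.3960 = 11.12 mV.

V_B ≈ 11.1 mV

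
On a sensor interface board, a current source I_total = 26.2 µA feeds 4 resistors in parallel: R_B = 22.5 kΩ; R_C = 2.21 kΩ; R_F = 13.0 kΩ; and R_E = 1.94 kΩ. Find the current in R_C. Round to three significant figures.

ΣG = 1/22.5 + 1/2.21 + 1/13.0 + 1/1.94 = 1.089.
Current divider: I(R_C) = I_total · G_k/ΣG = 26.2 × (0.4525/1.089) = 26.2 × 0.4154 = 10.88 µA.

I ≈ 10.9 µA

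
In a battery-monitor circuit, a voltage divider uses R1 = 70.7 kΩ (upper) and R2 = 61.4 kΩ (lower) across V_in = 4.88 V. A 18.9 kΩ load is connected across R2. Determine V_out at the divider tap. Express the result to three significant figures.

The load sits in parallel with R2, giving an effective lower resistance R2' = R2·R_L/(R2+R_L) = 14.45 kΩ.
Voltage divider with the loaded lower leg: V_out = 4.88 × 14.45/(70.7 + 14.45) = 4.88 × 0.1697 = 0.8282 V.
(Unloaded it would be 2.27 V; the load pulls it down.)

V_out ≈ 0.828 V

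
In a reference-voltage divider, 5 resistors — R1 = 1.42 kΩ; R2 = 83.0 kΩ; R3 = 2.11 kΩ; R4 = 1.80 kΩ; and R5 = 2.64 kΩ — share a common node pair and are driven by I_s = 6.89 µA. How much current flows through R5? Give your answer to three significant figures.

I ≈ 1.23 µA

ΣG = 1/1.42 + 1/83.0 + 1/2.11 + 1/1.80 + 1/2.64 = 2.125.
R5 takes the fraction G_k/ΣG = 0.3788/2.125 = 0.1783, so I = 6.89 × 0.1783 = 1.228 µA.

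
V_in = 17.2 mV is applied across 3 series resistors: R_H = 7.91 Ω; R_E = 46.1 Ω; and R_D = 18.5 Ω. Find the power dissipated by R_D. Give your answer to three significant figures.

P ≈ 1.04 µW

Series current I = V_in/ΣR = 17.2/72.51 = 0.2372 mA.
V(R_D) = I·R = 4.388 mV; P = V·I = 4.388 × 0.2372 = 1.041 µW.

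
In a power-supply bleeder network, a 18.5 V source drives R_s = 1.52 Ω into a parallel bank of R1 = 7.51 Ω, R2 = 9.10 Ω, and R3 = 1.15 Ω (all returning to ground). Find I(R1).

Equivalent of the parallel group: R_p = 0.8988 Ω.
V_A = 18.5 × 0.8988/2.419 = 6.874 V.
I(R1) = V_A / R1 = 6.874/7.51 = 0.9154 A.

I ≈ 0.915 A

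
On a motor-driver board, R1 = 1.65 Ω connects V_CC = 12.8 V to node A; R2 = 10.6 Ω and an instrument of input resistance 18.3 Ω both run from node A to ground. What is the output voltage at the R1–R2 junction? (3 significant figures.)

The load sits in parallel with R2, giving an effective lower resistance R2' = R2·R_L/(R2+R_L) = 6.712 Ω.
Now apply the divider: V_out = 12.8 × 0.8027 = 10.27 V.

V_out ≈ 10.3 V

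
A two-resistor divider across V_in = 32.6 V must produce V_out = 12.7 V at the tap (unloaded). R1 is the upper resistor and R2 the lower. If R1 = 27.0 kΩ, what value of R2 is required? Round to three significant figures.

The divider ratio is R2/(R1+R2) = 12.7/32.6 = 0.3896.
Rearranging, R2 = R1·k/(1−k) = 27.0 × 0.6382 = 17.23 kΩ.

R2 ≈ 17.2 kΩ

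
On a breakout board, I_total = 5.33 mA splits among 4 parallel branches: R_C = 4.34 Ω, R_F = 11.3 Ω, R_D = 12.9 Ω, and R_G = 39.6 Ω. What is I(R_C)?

ΣG = 1/4.34 + 1/11.3 + 1/12.9 + 1/39.6 = 0.4217.
By the current-divider rule, I = I_total · G_k/ΣG = 5.33 × 0.5464 = 2.912 mA.

I ≈ 2.91 mA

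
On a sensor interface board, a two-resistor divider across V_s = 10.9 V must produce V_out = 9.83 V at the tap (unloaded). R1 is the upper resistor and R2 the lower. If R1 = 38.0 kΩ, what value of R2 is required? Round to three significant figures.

V_out/V_s = R2/(R1+R2) = 0.9018.
R2 = R1 · 0.9018/(1 − 0.9018) = 349.1 kΩ.

R2 ≈ 349 kΩ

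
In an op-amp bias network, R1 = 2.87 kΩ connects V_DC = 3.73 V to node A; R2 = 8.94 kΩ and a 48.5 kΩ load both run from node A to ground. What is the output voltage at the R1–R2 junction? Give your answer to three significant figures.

The load sits in parallel with R2, giving an effective lower resistance R2' = R2·R_L/(R2+R_L) = 7.549 kΩ.
Then V_out = V_DC · R2'/(R1 + R2') = 3.73 × 7.549/10.42 = 2.702 V.

V_out ≈ 2.70 V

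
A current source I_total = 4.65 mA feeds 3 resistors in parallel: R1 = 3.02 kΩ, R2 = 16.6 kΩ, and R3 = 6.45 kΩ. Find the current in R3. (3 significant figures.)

ΣG = 1/3.02 + 1/16.6 + 1/6.45 = 0.5464.
Current divider: I(R3) = I_total · G_k/ΣG = 4.65 × (0.1550/0.5464) = 4.65 × 0.2837 = 1.319 mA.

I ≈ 1.32 mA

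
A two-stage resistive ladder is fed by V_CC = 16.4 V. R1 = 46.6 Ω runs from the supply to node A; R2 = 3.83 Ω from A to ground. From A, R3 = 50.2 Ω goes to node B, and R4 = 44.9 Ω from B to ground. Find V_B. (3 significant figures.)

Looking into the second stage from A: R3 + R4 = 95.10 Ω appears in parallel with R2.
R2 ‖ (R3+R4) = 3.682 Ω.
So V_A = 16.4 × 0.07322 = 1.201 V.
V_B = V_A × 0.4721 = 0.5670 V.

V_B ≈ 0.567 V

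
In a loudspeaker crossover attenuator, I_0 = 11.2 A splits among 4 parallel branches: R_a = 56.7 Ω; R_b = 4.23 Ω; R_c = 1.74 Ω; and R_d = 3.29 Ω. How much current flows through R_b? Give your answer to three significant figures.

ΣG = 1/56.7 + 1/4.23 + 1/1.74 + 1/3.29 = 1.133.
Current divider: I(R_b) = I_0 · G_k/ΣG = 11.2 × (0.2364/1.133) = 11.2 × 0.2087 = 2.338 A.

I ≈ 2.34 A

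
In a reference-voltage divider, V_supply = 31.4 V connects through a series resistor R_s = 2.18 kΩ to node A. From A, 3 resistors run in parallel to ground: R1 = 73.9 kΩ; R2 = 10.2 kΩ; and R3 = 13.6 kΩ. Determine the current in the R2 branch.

I ≈ 2.19 mA

Combine the parallel branches: R_p = (1/73.9 + 1/10.2 + 1/13.6)⁻¹ = 5.402 kΩ.
V_A by voltage divider: V_A = 31.4 × 5.402/(2.18 + 5.402) = 22.37 V.
I(R2) = V_A / R2 = 22.37/10.2 = 2.193 mA.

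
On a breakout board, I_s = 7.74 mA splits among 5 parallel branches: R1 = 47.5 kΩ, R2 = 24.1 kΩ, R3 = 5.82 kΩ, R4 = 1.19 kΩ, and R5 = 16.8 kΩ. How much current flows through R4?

I ≈ 5.73 mA

Conductances: ΣG = 1/47.5 + 1/24.1 + 1/5.82 + 1/1.19 + 1/16.8 = 1.134 (1/kΩ).
By the current-divider rule, I = I_s · G_k/ΣG = 7.74 × 0.7409 = 5.734 mA.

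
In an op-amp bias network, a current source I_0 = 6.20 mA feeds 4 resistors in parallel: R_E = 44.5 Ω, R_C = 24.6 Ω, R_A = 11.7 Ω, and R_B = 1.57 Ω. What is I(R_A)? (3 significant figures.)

I ≈ 0.675 mA

ΣG = 1/44.5 + 1/24.6 + 1/11.7 + 1/1.57 = 0.7855.
Current divider: I(R_A) = I_0 · G_k/ΣG = 6.20 × (0.08547/0.7855) = 6.20 × 0.1088 = 0.6746 mA.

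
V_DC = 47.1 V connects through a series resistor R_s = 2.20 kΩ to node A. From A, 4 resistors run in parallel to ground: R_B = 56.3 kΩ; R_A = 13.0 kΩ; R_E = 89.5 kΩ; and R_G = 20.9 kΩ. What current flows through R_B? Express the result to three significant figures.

Equivalent of the parallel group: R_p = 6.506 kΩ.
V_A = 47.1 × 6.506/8.706 = 35.20 V.
Branch current I = V_A/R_B = 35.20/56.3 = 0.6252 mA.

I ≈ 0.625 mA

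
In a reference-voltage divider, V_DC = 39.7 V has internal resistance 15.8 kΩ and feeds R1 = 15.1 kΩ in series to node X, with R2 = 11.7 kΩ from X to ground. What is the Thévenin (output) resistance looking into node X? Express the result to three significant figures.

R_th ≈ 8.49 kΩ

R1' = 15.8 + 15.1 = 30.90 kΩ (source resistance + R1).
Looking into X with the source shorted: R_th = R1'·R2/(R1'+R2) = 30.90 × 11.7/42.60 = 8.487 kΩ.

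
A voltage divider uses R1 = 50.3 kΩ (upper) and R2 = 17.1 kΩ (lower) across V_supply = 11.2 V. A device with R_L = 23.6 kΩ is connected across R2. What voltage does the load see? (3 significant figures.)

V_out ≈ 1.84 V

First combine the lower leg with the load: R2 ‖ R_L = 9.915 kΩ.
Then V_out = V_supply · R2'/(R1 + R2') = 11.2 × 9.915/60.22 = 1.844 V.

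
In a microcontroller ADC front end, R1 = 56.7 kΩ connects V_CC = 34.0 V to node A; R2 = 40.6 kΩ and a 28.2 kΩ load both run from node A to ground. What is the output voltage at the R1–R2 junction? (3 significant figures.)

R2 ‖ R_L = (40.6 × 28.2)/(40.6 + 28.2) = 16.64 kΩ.
Voltage divider with the loaded lower leg: V_out = 34.0 × 16.64/(56.7 + 16.64) = 34.0 × 0.2269 = 7.715 V.

V_out ≈ 7.71 V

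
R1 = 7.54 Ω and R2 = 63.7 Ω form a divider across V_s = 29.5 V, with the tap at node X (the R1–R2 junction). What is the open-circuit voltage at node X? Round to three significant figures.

V_th ≈ 26.4 V

V_th is the unloaded tap voltage: V_s · R2/(R1+R2) = 29.5 × 0.8942 = 26.38 V.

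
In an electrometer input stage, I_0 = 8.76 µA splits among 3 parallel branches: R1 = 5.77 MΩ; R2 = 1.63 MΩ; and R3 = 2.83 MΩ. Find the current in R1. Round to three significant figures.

Conductances: ΣG = 1/5.77 + 1/1.63 + 1/2.83 = 1.140 (1/MΩ).
By the current-divider rule, I = I_0 · G_k/ΣG = 8.76 × 0.1520 = 1.332 µA.

I ≈ 1.33 µA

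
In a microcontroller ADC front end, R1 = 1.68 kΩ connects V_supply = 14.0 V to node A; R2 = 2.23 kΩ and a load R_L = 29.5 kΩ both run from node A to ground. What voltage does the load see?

V_out ≈ 7.73 V

The load sits in parallel with R2, giving an effective lower resistance R2' = R2·R_L/(R2+R_L) = 2.073 kΩ.
Then V_out = V_supply · R2'/(R1 + R2') = 14.0 × 2.073/3.753 = 7.733 V.
(Unloaded it would be 7.98 V; the load pulls it down.)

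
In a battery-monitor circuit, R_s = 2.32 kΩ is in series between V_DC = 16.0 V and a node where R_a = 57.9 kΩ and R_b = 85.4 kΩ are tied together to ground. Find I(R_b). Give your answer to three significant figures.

Equivalent of the parallel group: R_p = 34.51 kΩ.
V_A by voltage divider: V_A = 16.0 × 34.51/(2.32 + 34.51) = 14.99 V.
I(R_b) = V_A / R_b = 14.99/85.4 = 0.1756 mA.

I ≈ 0.176 mA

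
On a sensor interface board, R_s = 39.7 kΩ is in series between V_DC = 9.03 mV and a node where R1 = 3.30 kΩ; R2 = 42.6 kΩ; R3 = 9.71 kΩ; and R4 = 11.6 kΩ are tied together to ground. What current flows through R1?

I ≈ 0.127 µA

Equivalent of the parallel group: R_p = 1.939 kΩ.
V_A by voltage divider: V_A = 9.03 × 1.939/(39.7 + 1.939) = 0.4205 mV.
I(R1) = V_A / R1 = 0.4205/3.30 = 0.1274 µA.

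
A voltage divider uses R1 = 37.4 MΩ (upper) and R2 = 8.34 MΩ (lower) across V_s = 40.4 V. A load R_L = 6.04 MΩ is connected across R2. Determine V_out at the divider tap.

V_out ≈ 3.46 V

The load sits in parallel with R2, giving an effective lower resistance R2' = R2·R_L/(R2+R_L) = 3.503 MΩ.
Voltage divider with the loaded lower leg: V_out = 40.4 × 3.503/(37.4 + 3.503) = 40.4 × 0.08564 = 3.460 V.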